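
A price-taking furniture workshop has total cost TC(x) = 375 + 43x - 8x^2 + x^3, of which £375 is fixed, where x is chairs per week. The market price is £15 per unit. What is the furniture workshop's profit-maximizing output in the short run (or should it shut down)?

From TC, MC = TC'(x) = 43 - 16x + 3x^2 and AVC = VC/x = 43 - 8x + x^2.
AVC hits its minimum where MC = AVC, at x = 4, giving min AVC = 43 - 8·4 + 4^2 = £27.
With P < min AVC (£15 < £27), every unit sold adds to the loss.
The firm minimizes its loss by shutting down and losing only its fixed cost of £375.

Shut down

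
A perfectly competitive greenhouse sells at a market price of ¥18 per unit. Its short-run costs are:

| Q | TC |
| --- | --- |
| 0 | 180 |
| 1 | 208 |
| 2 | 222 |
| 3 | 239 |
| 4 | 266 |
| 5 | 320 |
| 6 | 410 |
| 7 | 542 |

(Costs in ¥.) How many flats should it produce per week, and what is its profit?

Compute π = P·Q − TC at each output: Q=0: -180; Q=1: -190; Q=2: -186; Q=3: -185; Q=4: -194; Q=5: -230; Q=6: -302; Q=7: -416.
Profit is highest at Q = 0. Equivalently, the lowest AVC in the table is 59/3 ≈ ¥19.67 at Q = 3, and P = ¥18 falls below it — price never covers variable cost, so the firm shuts down and loses only its fixed cost.

Q = 0 (shut down); profit = -¥180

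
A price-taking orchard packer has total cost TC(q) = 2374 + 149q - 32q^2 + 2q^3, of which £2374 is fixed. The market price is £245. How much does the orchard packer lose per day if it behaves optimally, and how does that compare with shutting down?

AVC = 149 - 32q + 2q^2; min AVC = £21 at q = 8. Since P = £245 ≥ min AVC, the firm produces.
MC = 149 - 64q + 6q^2. Setting P = MC and taking the root on the rising branch gives q* = 12.
TR = 245·12 = 2940. TC = 2374 + 636 = 3010. Profit = 2940 − 3010 = -£70.
That loss of £70 beats the £2374 the firm would lose by shutting down; producing recovers £2304 of fixed cost.

Profit = -£70 at q = 12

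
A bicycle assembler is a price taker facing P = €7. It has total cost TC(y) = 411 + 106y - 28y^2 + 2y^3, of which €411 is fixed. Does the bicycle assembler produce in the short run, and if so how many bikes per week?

Shut down

Variable cost is VC = 106y - 28y^2 + 2y^3, so AVC = VC/y = 106 - 28y + 2y^2 and MC = dTC/dy = 106 - 56y + 6y^2.
AVC hits its minimum where MC = AVC, at y = 7, giving min AVC = 106 - 28·7 + 2·7^2 = €8.
With P < min AVC (€7 < €8), every unit sold adds to the loss.
The firm minimizes its loss by shutting down and losing only its fixed cost of €411.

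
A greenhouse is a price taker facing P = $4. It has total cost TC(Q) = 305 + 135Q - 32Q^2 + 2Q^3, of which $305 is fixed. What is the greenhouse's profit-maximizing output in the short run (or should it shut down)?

Shut down

From TC, MC = TC'(Q) = 135 - 64Q + 6Q^2 and AVC = VC/Q = 135 - 32Q + 2Q^2.
AVC is minimized where dAVC/dQ = -32 + 4Q = 0, at Q = 8; min AVC = 135 - 32·8 + 2·8^2 = $7.
P = $4 lies below min AVC = $7; no output level covers variable cost.
Shutting down limits the loss to fixed cost, $305.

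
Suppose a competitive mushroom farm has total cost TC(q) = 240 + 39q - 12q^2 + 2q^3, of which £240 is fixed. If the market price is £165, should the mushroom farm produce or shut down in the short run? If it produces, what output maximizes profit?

Produce at q = 7

Strip out fixed cost: VC = 39q - 12q^2 + 2q^3. Then AVC = 39 - 12q + 2q^2 and MC = 39 - 24q + 6q^2.
AVC hits its minimum where MC = AVC, at q = 3, giving min AVC = 39 - 12·3 + 2·3^2 = £21.
P = £165 exceeds min AVC = £21, so the firm stays open.
Set P = MC: 165 = 39 - 24q + 6q^2 → -126 - 24q + 6q^2 = 0. The roots are q = -3 and q = 7; the profit-maximizing output is on the rising part of MC, so q* = 7.
Check: AVC at q = 7 is £53 ≤ P, so revenue covers variable cost.
Profit = P·q − TC = 165·7 − 611 = £544.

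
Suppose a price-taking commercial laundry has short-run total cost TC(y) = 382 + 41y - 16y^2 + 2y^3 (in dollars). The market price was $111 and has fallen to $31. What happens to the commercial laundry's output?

MC = 41 - 32y + 6y^2; the shutdown threshold is min AVC = $9 (at y = 4).
With P = $111 above the shutdown price, P = MC gives y = 7.
At P = $31 ≥ min AVC, set P = MC: y = 5. The firm stays open but cuts output.

Output falls from 7 to 5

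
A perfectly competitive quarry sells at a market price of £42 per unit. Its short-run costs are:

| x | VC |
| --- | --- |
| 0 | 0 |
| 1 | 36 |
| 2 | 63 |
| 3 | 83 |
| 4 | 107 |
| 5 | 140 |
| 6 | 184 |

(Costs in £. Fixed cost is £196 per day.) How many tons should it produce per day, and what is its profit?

x = 5; profit = -£126

Profit at each row (π = 42x − TC): x=0: -196; x=1: -190; x=2: -175; x=3: -153; x=4: -135; x=5: -126; x=6: -128.
Profit is maximized at x = 5. AVC there is 140/5 = £28 ≤ P, so producing beats shutting down (which would give -£196).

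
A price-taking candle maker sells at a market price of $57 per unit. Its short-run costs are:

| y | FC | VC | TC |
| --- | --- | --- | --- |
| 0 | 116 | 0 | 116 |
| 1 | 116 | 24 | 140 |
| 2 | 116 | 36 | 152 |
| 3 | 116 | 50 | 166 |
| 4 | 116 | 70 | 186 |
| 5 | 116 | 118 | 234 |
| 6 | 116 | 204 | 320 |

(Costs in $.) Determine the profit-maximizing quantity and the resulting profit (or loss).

y = 5; profit = $51

Compute π = P·y − TC at each output: y=0: -116; y=1: -83; y=2: -38; y=3: 5; y=4: 42; y=5: 51; y=6: 22.
Profit is maximized at y = 5. AVC there is 118/5 = $23.60 ≤ P, so producing beats shutting down (which would give -$116).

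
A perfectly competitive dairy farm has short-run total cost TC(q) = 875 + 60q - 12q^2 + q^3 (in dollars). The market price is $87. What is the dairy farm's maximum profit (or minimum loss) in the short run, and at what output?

AVC = 60 - 12q + q^2 has its minimum $24 at q = 6; price $87 clears that bar, so the firm operates.
MC = 60 - 24q + 3q^2. Setting P = MC and taking the root on the rising branch gives q* = 9.
TR = 87·9 = 783. TC = 875 + 297 = 1172. Profit = 783 − 1172 = -$389.
By producing, the firm covers all variable cost plus $486 of fixed cost; shutting down would lose the full $875.

Profit = -$389 at q = 9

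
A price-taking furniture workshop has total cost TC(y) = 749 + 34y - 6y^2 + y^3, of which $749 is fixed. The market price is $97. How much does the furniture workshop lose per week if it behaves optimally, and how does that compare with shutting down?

AVC = 34 - 6y + y^2; min AVC = $25 at y = 3. Since P = $97 ≥ min AVC, the firm produces.
With MC = 34 - 12y + 3y^2, P = MC on the upward-sloping part at y* = 7.
TR = 97·7 = 679. TC = 749 + 287 = 1036. Profit = 679 − 1036 = -$357.
By producing, the firm covers all variable cost plus $392 of fixed cost; shutting down would lose the full $749.

Profit = -$357 at y = 7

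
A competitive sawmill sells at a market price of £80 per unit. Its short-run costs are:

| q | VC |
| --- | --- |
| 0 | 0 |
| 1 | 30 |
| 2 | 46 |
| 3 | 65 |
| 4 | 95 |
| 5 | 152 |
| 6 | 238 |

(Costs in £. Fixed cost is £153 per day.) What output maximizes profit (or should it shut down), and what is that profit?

Compute π = P·q − TC at each output: q=0: -153; q=1: -103; q=2: -39; q=3: 22; q=4: 72; q=5: 95; q=6: 89.
Profit is maximized at q = 5. AVC there is 152/5 = £30.40 ≤ P, so producing beats shutting down (which would give -£153).

q = 5; profit = £95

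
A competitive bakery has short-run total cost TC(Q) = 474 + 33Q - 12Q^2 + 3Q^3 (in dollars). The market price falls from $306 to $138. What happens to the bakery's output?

Output falls from 7 to 5

MC = 33 - 24Q + 9Q^2; the shutdown threshold is min AVC = $21 (at Q = 2).
With P = $306 above the shutdown price, P = MC gives Q = 7.
At P = $138 ≥ min AVC, set P = MC: Q = 5. The firm stays open but cuts output.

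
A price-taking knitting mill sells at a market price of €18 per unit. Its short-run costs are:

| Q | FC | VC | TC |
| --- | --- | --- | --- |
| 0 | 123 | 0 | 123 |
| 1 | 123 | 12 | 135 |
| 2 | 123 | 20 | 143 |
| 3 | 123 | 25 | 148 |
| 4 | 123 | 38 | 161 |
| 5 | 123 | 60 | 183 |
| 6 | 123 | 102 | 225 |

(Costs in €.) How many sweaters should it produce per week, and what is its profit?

Compute π = P·Q − TC at each output: Q=0: -123; Q=1: -117; Q=2: -107; Q=3: -94; Q=4: -89; Q=5: -93; Q=6: -117.
Profit is maximized at Q = 4. AVC there is 38/4 = €9.50 ≤ P, so producing beats shutting down (which would give -€123).

Q = 4; profit = -€89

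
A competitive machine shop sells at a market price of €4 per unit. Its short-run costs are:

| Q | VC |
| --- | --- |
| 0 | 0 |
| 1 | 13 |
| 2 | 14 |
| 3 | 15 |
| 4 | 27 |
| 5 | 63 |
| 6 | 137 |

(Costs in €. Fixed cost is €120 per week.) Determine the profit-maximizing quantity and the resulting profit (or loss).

Q = 0 (shut down); profit = -€120

Compute π = P·Q − TC at each output: Q=0: -120; Q=1: -129; Q=2: -126; Q=3: -123; Q=4: -131; Q=5: -163; Q=6: -233.
Profit is highest at Q = 0. Equivalently, the lowest AVC in the table is 15/3 ≈ €5 at Q = 3, and P = €4 falls below it — price never covers variable cost, so the firm shuts down and loses only its fixed cost.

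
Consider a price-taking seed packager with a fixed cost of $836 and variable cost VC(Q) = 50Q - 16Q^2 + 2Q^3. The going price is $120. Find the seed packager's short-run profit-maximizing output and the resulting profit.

Profit = -$248 at Q = 7

AVC = 50 - 16Q + 2Q^2 has its minimum $18 at Q = 4; price $120 clears that bar, so the firm operates.
MC = 50 - 32Q + 6Q^2. Setting P = MC and taking the root on the rising branch gives Q* = 7.
TR = 120·7 = 840. TC = 836 + 252 = 1088. Profit = 840 − 1088 = -$248.
That loss of $248 beats the $836 the firm would lose by shutting down; producing recovers $588 of fixed cost.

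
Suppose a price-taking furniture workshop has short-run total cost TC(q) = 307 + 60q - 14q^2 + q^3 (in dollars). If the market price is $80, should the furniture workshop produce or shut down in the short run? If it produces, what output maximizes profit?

Strip out fixed cost: VC = 60q - 14q^2 + q^3. Then AVC = 60 - 14q + q^2 and MC = 60 - 28q + 3q^2.
AVC hits its minimum where MC = AVC, at q = 7, giving min AVC = 60 - 14·7 + 7^2 = $11.
Since P = $80 ≥ min AVC = $11, price covers variable cost and the firm should produce.
Solving P = MC: -20 - 28q + 3q^2 = 0 ⇒ q = -2/3 or 10. On the upward-sloping branch, q* = 10.
Check: AVC at q = 10 is $20 ≤ P, so revenue covers variable cost.
Profit = P·q − TC = 80·10 − 507 = $293.

Produce at q = 10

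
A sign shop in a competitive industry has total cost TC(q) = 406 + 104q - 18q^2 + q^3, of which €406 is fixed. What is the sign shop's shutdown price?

Short-run supply begins at min AVC. From VC = 104q - 18q^2 + q^3, AVC = 104 - 18q + q^2.
dAVC/dq = -18 + 2q = 0 gives q = 9. min AVC = 104 - 18·9 + 9^2 = 23.
So the shutdown price is €23.

€23 per unit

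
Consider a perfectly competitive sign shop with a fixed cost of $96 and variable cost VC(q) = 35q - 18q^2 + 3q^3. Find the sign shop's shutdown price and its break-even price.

Shutdown price = min AVC. AVC = 35 - 18q + 3q^2, with vertex at q = 3 and minimum $8.
ATC = 96/q + 35 - 18q + 3q^2. Setting dATC/dq = −96/q^2 − 18 + 6q = 0 gives q = 4 (since 6·4^3 − 18·4^2 = 96).
min ATC = 96/4 + 35 − 18·4 + 3·4^2 = $35. That is the break-even price.
For $8 ≤ P < $35 the firm produces at a loss; below $8 it shuts down.

Shutdown price = $8; break-even price = $35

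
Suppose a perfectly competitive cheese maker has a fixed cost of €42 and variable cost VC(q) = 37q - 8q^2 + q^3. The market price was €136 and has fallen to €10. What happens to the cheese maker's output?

Output falls from 9 to 0 (the firm shuts down)

AVC = 37 - 8q + q^2, minimized at q = 4 where min AVC = €21. MC = 37 - 16q + 3q^2.
With P = €136 above the shutdown price, P = MC gives q = 9.
At P = €10 < min AVC = €21, price no longer covers variable cost at any output, so the firm shuts down: q = 0.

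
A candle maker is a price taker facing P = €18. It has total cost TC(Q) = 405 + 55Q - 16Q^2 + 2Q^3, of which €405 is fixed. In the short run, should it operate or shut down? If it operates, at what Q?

From TC, MC = TC'(Q) = 55 - 32Q + 6Q^2 and AVC = VC/Q = 55 - 16Q + 2Q^2.
The AVC parabola has its vertex at Q = 16/4 = 4, where AVC = 55 - 16·4 + 2·4^2 = €23.
With P < min AVC (€18 < €23), every unit sold adds to the loss.
Shutting down limits the loss to fixed cost, €405.

Shut down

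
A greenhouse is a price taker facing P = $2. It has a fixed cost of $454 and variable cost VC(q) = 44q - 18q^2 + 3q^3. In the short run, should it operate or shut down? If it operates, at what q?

Variable cost is VC = 44q - 18q^2 + 3q^3, so AVC = VC/q = 44 - 18q + 3q^2 and MC = dTC/dq = 44 - 36q + 9q^2.
AVC hits its minimum where MC = AVC, at q = 3, giving min AVC = 44 - 18·3 + 3·3^2 = $17.
With P < min AVC ($2 < $17), every unit sold adds to the loss.
Best response: produce nothing and absorb the $454 fixed cost.

Shut down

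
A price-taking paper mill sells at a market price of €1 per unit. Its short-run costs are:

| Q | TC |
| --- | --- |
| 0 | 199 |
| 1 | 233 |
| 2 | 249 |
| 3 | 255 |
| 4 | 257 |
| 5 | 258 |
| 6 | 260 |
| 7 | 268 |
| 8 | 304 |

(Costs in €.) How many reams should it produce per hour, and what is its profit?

Tabulate TR − TC: Q=0: -199; Q=1: -232; Q=2: -247; Q=3: -252; Q=4: -253; Q=5: -253; Q=6: -254; Q=7: -261; Q=8: -296.
Profit is highest at Q = 0. Equivalently, the lowest AVC in the table is 69/7 ≈ €9.86 at Q = 7, and P = €1 falls below it — price never covers variable cost, so the firm shuts down and loses only its fixed cost.

Q = 0 (shut down); profit = -€199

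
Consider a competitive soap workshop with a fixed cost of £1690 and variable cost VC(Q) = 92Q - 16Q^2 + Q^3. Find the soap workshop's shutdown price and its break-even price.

Shutdown price = £28; break-even price = £183

AVC = 92 - 16Q + Q^2; minimized at Q = 8, giving min AVC = £28. That is the shutdown price.
ATC = 1690/Q + 92 - 16Q + Q^2. Setting dATC/dQ = −1690/Q^2 − 16 + 2Q = 0 gives Q = 13 (since 2·13^3 − 16·13^2 = 1690).
min ATC = 1690/13 + 92 − 16·13 + 13^2 = £183. That is the break-even price.
Between these two prices the firm operates at a loss; above £183 it earns a profit.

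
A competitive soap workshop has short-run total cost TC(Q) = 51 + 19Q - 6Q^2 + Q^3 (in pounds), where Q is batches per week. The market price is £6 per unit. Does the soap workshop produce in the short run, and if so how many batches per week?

Strip out fixed cost: VC = 19Q - 6Q^2 + Q^3. Then AVC = 19 - 6Q + Q^2 and MC = 19 - 12Q + 3Q^2.
AVC hits its minimum where MC = AVC, at Q = 3, giving min AVC = 19 - 6·3 + 3^2 = £10.
With P < min AVC (£6 < £10), every unit sold adds to the loss.
The firm minimizes its loss by shutting down and losing only its fixed cost of £51.

Shut down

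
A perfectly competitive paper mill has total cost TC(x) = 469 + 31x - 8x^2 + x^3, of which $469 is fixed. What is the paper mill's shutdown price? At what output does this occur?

$15 per unit, at x = 4

Short-run supply begins at min AVC. From VC = 31x - 8x^2 + x^3, AVC = 31 - 8x + x^2.
dAVC/dx = -8 + 2x = 0 gives x = 4. min AVC = 31 - 8·4 + 4^2 = 15.
So the shutdown price is $15.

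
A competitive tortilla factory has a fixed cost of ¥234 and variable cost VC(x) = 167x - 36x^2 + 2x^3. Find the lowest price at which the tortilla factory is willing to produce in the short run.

¥5 per unit

The shutdown price is the minimum of AVC. VC = 167x - 36x^2 + 2x^3, so AVC = 167 - 36x + 2x^2.
At the minimum of AVC, MC = AVC. MC = 167 - 72x + 6x^2; setting MC = AVC gives 4x^2 - 36x = 0, so x = 9. min AVC = 5.
So the shutdown price is ¥5.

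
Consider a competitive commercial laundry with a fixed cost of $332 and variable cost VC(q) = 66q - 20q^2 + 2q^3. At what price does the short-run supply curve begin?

$16 per unit

The firm shuts down when price falls below the minimum of average variable cost. AVC = VC/q = 66 - 20q + 2q^2.
dAVC/dq = -20 + 4q = 0 gives q = 5. min AVC = 66 - 20·5 + 2·5^2 = 16.
So the shutdown price is $16.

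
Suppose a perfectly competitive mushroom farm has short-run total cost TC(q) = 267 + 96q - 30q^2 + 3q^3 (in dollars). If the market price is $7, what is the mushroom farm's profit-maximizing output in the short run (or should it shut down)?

Strip out fixed cost: VC = 96q - 30q^2 + 3q^3. Then AVC = 96 - 30q + 3q^2 and MC = 96 - 60q + 9q^2.
AVC hits its minimum where MC = AVC, at q = 5, giving min AVC = 96 - 30·5 + 3·5^2 = $21.
With P < min AVC ($7 < $21), every unit sold adds to the loss.
Shutting down limits the loss to fixed cost, $267.

Shut down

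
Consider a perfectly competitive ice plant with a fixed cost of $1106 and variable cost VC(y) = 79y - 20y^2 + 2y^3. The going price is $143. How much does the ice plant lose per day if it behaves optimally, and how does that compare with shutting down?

AVC = 79 - 20y + 2y^2; min AVC = $29 at y = 5. Since P = $143 ≥ min AVC, the firm produces.
MC = 79 - 40y + 6y^2. Setting P = MC and taking the root on the rising branch gives y* = 8.
TR = 143·8 = 1144. TC = 1106 + 376 = 1482. Profit = 1144 − 1482 = -$338.
That loss of $338 beats the $1106 the firm would lose by shutting down; producing recovers $768 of fixed cost.

Profit = -$338 at y = 8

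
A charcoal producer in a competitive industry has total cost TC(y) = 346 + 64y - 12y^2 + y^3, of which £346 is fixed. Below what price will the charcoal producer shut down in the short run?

The firm shuts down when price falls below the minimum of average variable cost. AVC = VC/y = 64 - 12y + y^2.
At the minimum of AVC, MC = AVC. MC = 64 - 24y + 3y^2; setting MC = AVC gives 2y^2 - 12y = 0, so y = 6. min AVC = 28.
So the shutdown price is £28.

£28 per unit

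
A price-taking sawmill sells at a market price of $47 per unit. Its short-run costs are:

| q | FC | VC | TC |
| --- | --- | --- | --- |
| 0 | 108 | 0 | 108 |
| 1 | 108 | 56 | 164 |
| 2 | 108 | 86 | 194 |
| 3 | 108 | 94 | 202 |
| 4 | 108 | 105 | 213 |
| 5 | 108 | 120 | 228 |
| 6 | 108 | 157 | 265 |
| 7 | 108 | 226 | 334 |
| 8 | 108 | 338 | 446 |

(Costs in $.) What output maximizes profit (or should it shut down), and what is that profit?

Profit at each row (π = 47q − TC): q=0: -108; q=1: -117; q=2: -100; q=3: -61; q=4: -25; q=5: 7; q=6: 17; q=7: -5; q=8: -70.
Profit is maximized at q = 6. AVC there is 157/6 = $26.17 ≤ P, so producing beats shutting down (which would give -$108).

q = 6; profit = $17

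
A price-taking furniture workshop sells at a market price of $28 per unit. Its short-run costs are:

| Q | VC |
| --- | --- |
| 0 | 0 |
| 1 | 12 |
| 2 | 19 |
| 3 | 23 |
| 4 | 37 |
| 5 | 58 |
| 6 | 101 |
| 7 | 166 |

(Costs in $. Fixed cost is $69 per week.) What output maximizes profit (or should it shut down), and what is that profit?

Tabulate TR − TC: Q=0: -69; Q=1: -53; Q=2: -32; Q=3: -8; Q=4: 6; Q=5: 13; Q=6: -2; Q=7: -39.
Profit is maximized at Q = 5. AVC there is 58/5 = $11.60 ≤ P, so producing beats shutting down (which would give -$69).

Q = 5; profit = $13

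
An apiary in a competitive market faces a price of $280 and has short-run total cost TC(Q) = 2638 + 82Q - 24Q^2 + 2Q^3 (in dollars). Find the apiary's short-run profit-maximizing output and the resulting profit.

AVC = 82 - 24Q + 2Q^2; min AVC = $10 at Q = 6. Since P = $280 ≥ min AVC, the firm produces.
MC = 82 - 48Q + 6Q^2. Setting P = MC and taking the root on the rising branch gives Q* = 11.
TR = 280·11 = 3080. TC = 2638 + 660 = 3298. Profit = 3080 − 3298 = -$218.
Shutting down would mean losing the fixed cost of $2638, so operating at a loss of $218 is better by $2420.

Profit = -$218 at Q = 11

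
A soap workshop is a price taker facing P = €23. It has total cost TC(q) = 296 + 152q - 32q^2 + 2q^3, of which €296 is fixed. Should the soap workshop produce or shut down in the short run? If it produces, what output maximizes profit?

Shut down

Variable cost is VC = 152q - 32q^2 + 2q^3, so AVC = VC/q = 152 - 32q + 2q^2 and MC = dTC/dq = 152 - 64q + 6q^2.
The AVC parabola has its vertex at q = 32/4 = 8, where AVC = 152 - 32·8 + 2·8^2 = €24.
P = €23 lies below min AVC = €24; no output level covers variable cost.
Shutting down limits the loss to fixed cost, €296.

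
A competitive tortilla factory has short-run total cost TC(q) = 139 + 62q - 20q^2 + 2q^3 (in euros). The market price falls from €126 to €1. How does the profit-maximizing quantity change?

Output falls from 8 to 0 (the firm shuts down)

AVC = 62 - 20q + 2q^2, minimized at q = 5 where min AVC = €12. MC = 62 - 40q + 6q^2.
With P = €126 above the shutdown price, P = MC gives q = 8.
At P = €1 < min AVC = €12, price no longer covers variable cost at any output, so the firm shuts down: q = 0.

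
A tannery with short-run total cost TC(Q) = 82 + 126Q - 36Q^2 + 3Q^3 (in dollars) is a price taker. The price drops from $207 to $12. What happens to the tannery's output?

Output falls from 9 to 0 (the firm shuts down)

MC = 126 - 72Q + 9Q^2; the shutdown threshold is min AVC = $18 (at Q = 6).
With P = $207 above the shutdown price, P = MC gives Q = 9.
At P = $12 < min AVC = $18, price no longer covers variable cost at any output, so the firm shuts down: Q = 0.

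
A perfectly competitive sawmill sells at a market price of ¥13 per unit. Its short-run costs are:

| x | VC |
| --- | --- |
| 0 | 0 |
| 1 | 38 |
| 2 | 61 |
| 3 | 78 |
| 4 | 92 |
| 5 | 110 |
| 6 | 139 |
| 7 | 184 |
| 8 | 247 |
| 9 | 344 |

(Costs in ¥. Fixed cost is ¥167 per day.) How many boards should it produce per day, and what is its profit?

x = 0 (shut down); profit = -¥167

Compute π = P·x − TC at each output: x=0: -167; x=1: -192; x=2: -202; x=3: -206; x=4: -207; x=5: -212; x=6: -228; x=7: -260; x=8: -310; x=9: -394.
Profit is highest at x = 0. Equivalently, the lowest AVC in the table is 110/5 ≈ ¥22 at x = 5, and P = ¥13 falls below it — price never covers variable cost, so the firm shuts down and loses only its fixed cost.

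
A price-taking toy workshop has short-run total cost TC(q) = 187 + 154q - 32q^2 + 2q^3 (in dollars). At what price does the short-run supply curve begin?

$26 per unit

Short-run supply begins at min AVC. From VC = 154q - 32q^2 + 2q^3, AVC = 154 - 32q + 2q^2.
At the minimum of AVC, MC = AVC. MC = 154 - 64q + 6q^2; setting MC = AVC gives 4q^2 - 32q = 0, so q = 8. min AVC = 26.
So the shutdown price is $26.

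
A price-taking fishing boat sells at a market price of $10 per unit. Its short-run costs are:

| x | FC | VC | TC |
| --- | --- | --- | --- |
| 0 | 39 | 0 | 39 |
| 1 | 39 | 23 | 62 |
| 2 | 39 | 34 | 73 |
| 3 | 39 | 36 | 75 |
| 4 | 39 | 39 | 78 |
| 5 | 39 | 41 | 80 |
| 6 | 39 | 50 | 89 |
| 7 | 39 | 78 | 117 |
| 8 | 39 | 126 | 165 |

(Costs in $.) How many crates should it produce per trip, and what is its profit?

x = 6; profit = -$29

Tabulate TR − TC: x=0: -39; x=1: -52; x=2: -53; x=3: -45; x=4: -38; x=5: -30; x=6: -29; x=7: -47; x=8: -85.
Profit is maximized at x = 6. AVC there is 50/6 = $8.33 ≤ P, so producing beats shutting down (which would give -$39).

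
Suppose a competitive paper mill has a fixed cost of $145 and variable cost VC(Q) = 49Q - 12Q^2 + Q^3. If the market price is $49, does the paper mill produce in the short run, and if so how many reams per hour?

Produce at Q = 8

Variable cost is VC = 49Q - 12Q^2 + Q^3, so AVC = VC/Q = 49 - 12Q + Q^2 and MC = dTC/dQ = 49 - 24Q + 3Q^2.
AVC is minimized where dAVC/dQ = -12 + 2Q = 0, at Q = 6; min AVC = 49 - 12·6 + 6^2 = $13.
P = $49 exceeds min AVC = $13, so the firm stays open.
Set P = MC: 49 = 49 - 24Q + 3Q^2 → -24Q + 3Q^2 = 0. The roots are Q = 0 and Q = 8; the profit-maximizing output is on the rising part of MC, so Q* = 8.
Check: AVC at Q = 8 is $17 ≤ P, so revenue covers variable cost.
Profit = P·Q − TC = 49·8 − 281 = $111.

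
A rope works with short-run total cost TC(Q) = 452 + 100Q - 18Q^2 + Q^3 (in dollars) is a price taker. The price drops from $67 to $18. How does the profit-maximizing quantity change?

Output falls from 11 to 0 (the firm shuts down)

MC = 100 - 36Q + 3Q^2; the shutdown threshold is min AVC = $19 (at Q = 9).
With P = $67 above the shutdown price, P = MC gives Q = 11.
At P = $18 < min AVC = $19, price no longer covers variable cost at any output, so the firm shuts down: Q = 0.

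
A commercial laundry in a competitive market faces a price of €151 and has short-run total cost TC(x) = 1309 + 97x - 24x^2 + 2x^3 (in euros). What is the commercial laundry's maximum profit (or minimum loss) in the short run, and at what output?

AVC = 97 - 24x + 2x^2 has its minimum €25 at x = 6; price €151 clears that bar, so the firm operates.
MC = 97 - 48x + 6x^2. Setting P = MC and taking the root on the rising branch gives x* = 9.
TR = 151·9 = 1359. TC = 1309 + 387 = 1696. Profit = 1359 − 1696 = -€337.
By producing, the firm covers all variable cost plus €972 of fixed cost; shutting down would lose the full €1309.

Profit = -€337 at x = 9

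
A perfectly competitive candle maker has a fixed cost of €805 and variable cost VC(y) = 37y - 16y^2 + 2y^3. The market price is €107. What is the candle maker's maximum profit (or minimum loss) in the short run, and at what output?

AVC = 37 - 16y + 2y^2 has its minimum €5 at y = 4; price €107 clears that bar, so the firm operates.
MC = 37 - 32y + 6y^2. Setting P = MC and taking the root on the rising branch gives y* = 7.
TR = 107·7 = 749. TC = 805 + 161 = 966. Profit = 749 − 966 = -€217.
Shutting down would mean losing the fixed cost of €805, so operating at a loss of €217 is better by €588.

Profit = -€217 at y = 7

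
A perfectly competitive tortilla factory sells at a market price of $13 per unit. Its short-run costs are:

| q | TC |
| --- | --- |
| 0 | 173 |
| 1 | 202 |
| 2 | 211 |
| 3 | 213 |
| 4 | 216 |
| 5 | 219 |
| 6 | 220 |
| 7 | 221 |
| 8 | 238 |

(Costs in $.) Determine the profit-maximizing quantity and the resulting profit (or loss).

q = 7; profit = -$130

Tabulate TR − TC: q=0: -173; q=1: -189; q=2: -185; q=3: -174; q=4: -164; q=5: -154; q=6: -142; q=7: -130; q=8: -134.
Profit is maximized at q = 7. AVC there is 48/7 = $6.86 ≤ P, so producing beats shutting down (which would give -$173).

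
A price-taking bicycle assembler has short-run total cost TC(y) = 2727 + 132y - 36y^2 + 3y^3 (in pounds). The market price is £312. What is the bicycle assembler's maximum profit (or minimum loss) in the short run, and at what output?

Profit = -£327 at y = 10

AVC = 132 - 36y + 3y^2 has its minimum £24 at y = 6; price £312 clears that bar, so the firm operates.
MC = 132 - 72y + 9y^2. Setting P = MC and taking the root on the rising branch gives y* = 10.
TR = 312·10 = 3120. TC = 2727 + 720 = 3447. Profit = 3120 − 3447 = -£327.
By producing, the firm covers all variable cost plus £2400 of fixed cost; shutting down would lose the full £2727.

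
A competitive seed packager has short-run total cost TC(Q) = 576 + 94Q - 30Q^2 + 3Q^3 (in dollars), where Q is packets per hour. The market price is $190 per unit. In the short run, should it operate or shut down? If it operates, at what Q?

Strip out fixed cost: VC = 94Q - 30Q^2 + 3Q^3. Then AVC = 94 - 30Q + 3Q^2 and MC = 94 - 60Q + 9Q^2.
AVC is minimized where dAVC/dQ = -30 + 6Q = 0, at Q = 5; min AVC = 94 - 30·5 + 3·5^2 = $19.
Because $190 ≥ $19, revenue can cover variable cost; the firm operates.
Set P = MC: 190 = 94 - 60Q + 9Q^2 → -96 - 60Q + 9Q^2 = 0. The roots are Q = -4/3 and Q = 8; the profit-maximizing output is on the rising part of MC, so Q* = 8.
Check: AVC at Q = 8 is $46 ≤ P, so revenue covers variable cost.
Profit = P·Q − TC = 190·8 − 944 = $576.

Produce at Q = 8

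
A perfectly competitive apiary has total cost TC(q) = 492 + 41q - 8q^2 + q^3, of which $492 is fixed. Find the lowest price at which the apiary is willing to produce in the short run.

Short-run supply begins at min AVC. From VC = 41q - 8q^2 + q^3, AVC = 41 - 8q + q^2.
dAVC/dq = -8 + 2q = 0 gives q = 4. min AVC = 41 - 8·4 + 4^2 = 25.
So the shutdown price is $25.

$25 per unit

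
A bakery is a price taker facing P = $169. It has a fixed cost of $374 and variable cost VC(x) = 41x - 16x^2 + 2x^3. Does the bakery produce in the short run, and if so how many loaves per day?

Produce at x = 8

From TC, MC = TC'(x) = 41 - 32x + 6x^2 and AVC = VC/x = 41 - 16x + 2x^2.
AVC is minimized where dAVC/dx = -16 + 4x = 0, at x = 4; min AVC = 41 - 16·4 + 2·4^2 = $9.
P = $169 exceeds min AVC = $9, so the firm stays open.
Solving P = MC: -128 - 32x + 6x^2 = 0 ⇒ x = -8/3 or 8. On the upward-sloping branch, x* = 8.
Check: AVC at x = 8 is $41 ≤ P, so revenue covers variable cost.
Profit = P·x − TC = 169·8 − 702 = $650.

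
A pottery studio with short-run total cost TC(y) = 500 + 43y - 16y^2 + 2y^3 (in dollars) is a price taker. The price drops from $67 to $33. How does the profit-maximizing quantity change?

AVC = 43 - 16y + 2y^2, minimized at y = 4 where min AVC = $11. MC = 43 - 32y + 6y^2.
With P = $67 above the shutdown price, P = MC gives y = 6.
At P = $33 ≥ min AVC, set P = MC: y = 5. The firm stays open but cuts output.

Output falls from 6 to 5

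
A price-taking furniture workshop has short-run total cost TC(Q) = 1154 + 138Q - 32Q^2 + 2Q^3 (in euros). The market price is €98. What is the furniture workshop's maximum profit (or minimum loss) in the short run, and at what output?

AVC = 138 - 32Q + 2Q^2 has its minimum €10 at Q = 8; price €98 clears that bar, so the firm operates.
MC = 138 - 64Q + 6Q^2. Setting P = MC and taking the root on the rising branch gives Q* = 10.
TR = 98·10 = 980. TC = 1154 + 180 = 1334. Profit = 980 − 1334 = -€354.
That loss of €354 beats the €1154 the firm would lose by shutting down; producing recovers €800 of fixed cost.

Profit = -€354 at Q = 10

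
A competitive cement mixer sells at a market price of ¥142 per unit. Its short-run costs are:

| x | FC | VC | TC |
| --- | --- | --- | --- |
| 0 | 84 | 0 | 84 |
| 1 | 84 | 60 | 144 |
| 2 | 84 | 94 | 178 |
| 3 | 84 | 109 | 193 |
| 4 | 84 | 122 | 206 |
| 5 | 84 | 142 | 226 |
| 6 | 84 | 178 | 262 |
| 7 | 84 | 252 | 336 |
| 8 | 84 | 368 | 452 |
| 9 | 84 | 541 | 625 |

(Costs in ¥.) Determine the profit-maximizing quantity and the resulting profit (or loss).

x = 8; profit = ¥684

Tabulate TR − TC: x=0: -84; x=1: -2; x=2: 106; x=3: 233; x=4: 362; x=5: 484; x=6: 590; x=7: 658; x=8: 684; x=9: 653.
Profit is maximized at x = 8. AVC there is 368/8 = ¥46 ≤ P, so producing beats shutting down (which would give -¥84).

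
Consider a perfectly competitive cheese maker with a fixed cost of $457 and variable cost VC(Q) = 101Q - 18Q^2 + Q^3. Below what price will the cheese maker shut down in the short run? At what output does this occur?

The shutdown price is the minimum of AVC. VC = 101Q - 18Q^2 + Q^3, so AVC = 101 - 18Q + Q^2.
dAVC/dQ = -18 + 2Q = 0 gives Q = 9. min AVC = 101 - 18·9 + 9^2 = 20.
The firm shuts down for any P below $20.

$20 per unit, at Q = 9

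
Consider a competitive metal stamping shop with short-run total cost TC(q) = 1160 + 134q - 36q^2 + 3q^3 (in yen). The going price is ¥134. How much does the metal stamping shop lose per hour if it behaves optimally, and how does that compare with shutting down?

Profit = -¥392 at q = 8

AVC = 134 - 36q + 3q^2 has its minimum ¥26 at q = 6; price ¥134 clears that bar, so the firm operates.
With MC = 134 - 72q + 9q^2, P = MC on the upward-sloping part at q* = 8.
TR = 134·8 = 1072. TC = 1160 + 304 = 1464. Profit = 1072 − 1464 = -¥392.
That loss of ¥392 beats the ¥1160 the firm would lose by shutting down; producing recovers ¥768 of fixed cost.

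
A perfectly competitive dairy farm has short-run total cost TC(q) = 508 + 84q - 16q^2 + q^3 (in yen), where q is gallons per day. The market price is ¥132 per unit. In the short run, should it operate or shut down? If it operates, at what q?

From TC, MC = TC'(q) = 84 - 32q + 3q^2 and AVC = VC/q = 84 - 16q + q^2.
AVC is minimized where dAVC/dq = -16 + 2q = 0, at q = 8; min AVC = 84 - 16·8 + 8^2 = ¥20.
P = ¥132 exceeds min AVC = ¥20, so the firm stays open.
Solving P = MC: -48 - 32q + 3q^2 = 0 ⇒ q = -4/3 or 12. On the upward-sloping branch, q* = 12.
Check: AVC at q = 12 is ¥36 ≤ P, so revenue covers variable cost.
Profit = P·q − TC = 132·12 − 940 = ¥644.

Produce at q = 12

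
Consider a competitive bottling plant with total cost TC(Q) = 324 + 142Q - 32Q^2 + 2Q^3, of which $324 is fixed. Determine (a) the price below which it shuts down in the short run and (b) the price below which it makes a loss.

Shutdown price = $14; break-even price = $52

Shutdown price = min AVC. AVC = 142 - 32Q + 2Q^2, with vertex at Q = 8 and minimum $14.
ATC = 324/Q + 142 - 32Q + 2Q^2. Setting dATC/dQ = −324/Q^2 − 32 + 4Q = 0 gives Q = 9 (since 4·9^3 − 32·9^2 = 324).
min ATC = 324/9 + 142 − 32·9 + 2·9^2 = $52. That is the break-even price.
Between these two prices the firm operates at a loss; above $52 it earns a profit.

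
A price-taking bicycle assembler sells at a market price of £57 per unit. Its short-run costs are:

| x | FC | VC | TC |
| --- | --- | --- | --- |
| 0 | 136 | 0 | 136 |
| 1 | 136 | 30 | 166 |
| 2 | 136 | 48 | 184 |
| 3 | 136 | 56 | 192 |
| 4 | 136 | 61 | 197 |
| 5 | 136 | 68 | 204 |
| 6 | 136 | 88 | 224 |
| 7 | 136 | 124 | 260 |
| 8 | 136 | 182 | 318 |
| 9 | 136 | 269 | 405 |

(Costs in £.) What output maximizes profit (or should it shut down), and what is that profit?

Tabulate TR − TC: x=0: -136; x=1: -109; x=2: -70; x=3: -21; x=4: 31; x=5: 81; x=6: 118; x=7: 139; x=8: 138; x=9: 108.
Profit is maximized at x = 7. AVC there is 124/7 = £17.71 ≤ P, so producing beats shutting down (which would give -£136).

x = 7; profit = £139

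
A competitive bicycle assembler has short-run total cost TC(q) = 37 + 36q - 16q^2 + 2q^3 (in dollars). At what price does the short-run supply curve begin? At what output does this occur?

$4 per unit, at q = 4

The firm shuts down when price falls below the minimum of average variable cost. AVC = VC/q = 36 - 16q + 2q^2.
dAVC/dq = -16 + 4q = 0 gives q = 4. min AVC = 36 - 16·4 + 2·4^2 = 4.
For P < $4 the firm produces nothing.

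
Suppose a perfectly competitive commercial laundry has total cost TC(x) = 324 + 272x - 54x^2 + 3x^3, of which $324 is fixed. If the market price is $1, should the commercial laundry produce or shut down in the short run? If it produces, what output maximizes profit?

Strip out fixed cost: VC = 272x - 54x^2 + 3x^3. Then AVC = 272 - 54x + 3x^2 and MC = 272 - 108x + 9x^2.
The AVC parabola has its vertex at x = 54/6 = 9, where AVC = 272 - 54·9 + 3·9^2 = $29.
P = $1 lies below min AVC = $29; no output level covers variable cost.
Shutting down limits the loss to fixed cost, $324.

Shut down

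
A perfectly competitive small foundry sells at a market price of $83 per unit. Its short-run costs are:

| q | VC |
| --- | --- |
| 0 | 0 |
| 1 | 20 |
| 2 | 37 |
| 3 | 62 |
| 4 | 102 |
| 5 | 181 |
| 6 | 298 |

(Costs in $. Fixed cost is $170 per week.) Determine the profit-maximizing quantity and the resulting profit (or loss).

q = 5; profit = $64

Tabulate TR − TC: q=0: -170; q=1: -107; q=2: -41; q=3: 17; q=4: 60; q=5: 64; q=6: 30.
Profit is maximized at q = 5. AVC there is 181/5 = $36.20 ≤ P, so producing beats shutting down (which would give -$170).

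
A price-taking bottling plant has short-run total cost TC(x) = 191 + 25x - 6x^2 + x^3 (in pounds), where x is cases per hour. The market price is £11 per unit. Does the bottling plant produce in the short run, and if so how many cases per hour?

Shut down

From TC, MC = TC'(x) = 25 - 12x + 3x^2 and AVC = VC/x = 25 - 6x + x^2.
The AVC parabola has its vertex at x = 6/2 = 3, where AVC = 25 - 6·3 + 3^2 = £16.
Since P = £11 < min AVC = £16, price fails to cover variable cost at any output.
Best response: produce nothing and absorb the £191 fixed cost.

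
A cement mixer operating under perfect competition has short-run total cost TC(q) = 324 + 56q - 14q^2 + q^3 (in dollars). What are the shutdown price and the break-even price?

Shutdown price = $7; break-even price = $47

Shutdown price = min AVC. AVC = 56 - 14q + q^2, with vertex at q = 7 and minimum $7.
ATC = 324/q + 56 - 14q + q^2. Setting dATC/dq = −324/q^2 − 14 + 2q = 0 gives q = 9 (since 2·9^3 − 14·9^2 = 324).
min ATC = 324/9 + 56 − 14·9 + 9^2 = $47. That is the break-even price.
For $7 ≤ P < $47 the firm produces at a loss; below $7 it shuts down.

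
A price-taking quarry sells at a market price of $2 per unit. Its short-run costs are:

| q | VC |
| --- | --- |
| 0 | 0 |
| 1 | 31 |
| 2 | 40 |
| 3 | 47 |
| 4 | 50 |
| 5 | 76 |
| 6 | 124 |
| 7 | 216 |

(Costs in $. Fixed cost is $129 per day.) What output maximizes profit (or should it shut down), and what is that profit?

Compute π = P·q − TC at each output: q=0: -129; q=1: -158; q=2: -165; q=3: -170; q=4: -171; q=5: -195; q=6: -241; q=7: -331.
Profit is highest at q = 0. Equivalently, the lowest AVC in the table is 50/4 ≈ $12.50 at q = 4, and P = $2 falls below it — price never covers variable cost, so the firm shuts down and loses only its fixed cost.

q = 0 (shut down); profit = -$129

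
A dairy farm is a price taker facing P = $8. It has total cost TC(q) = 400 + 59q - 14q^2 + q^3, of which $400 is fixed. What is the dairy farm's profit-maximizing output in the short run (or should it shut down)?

Shut down

From TC, MC = TC'(q) = 59 - 28q + 3q^2 and AVC = VC/q = 59 - 14q + q^2.
AVC is minimized where dAVC/dq = -14 + 2q = 0, at q = 7; min AVC = 59 - 14·7 + 7^2 = $10.
P = $8 lies below min AVC = $10; no output level covers variable cost.
Shutting down limits the loss to fixed cost, $400.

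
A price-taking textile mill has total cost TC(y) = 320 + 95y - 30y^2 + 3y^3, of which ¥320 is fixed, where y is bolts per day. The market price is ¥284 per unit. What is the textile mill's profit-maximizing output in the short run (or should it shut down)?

From TC, MC = TC'(y) = 95 - 60y + 9y^2 and AVC = VC/y = 95 - 30y + 3y^2.
AVC hits its minimum where MC = AVC, at y = 5, giving min AVC = 95 - 30·5 + 3·5^2 = ¥20.
P = ¥284 exceeds min AVC = ¥20, so the firm stays open.
Set P = MC: 284 = 95 - 60y + 9y^2 → -189 - 60y + 9y^2 = 0. The roots are y = -7/3 and y = 9; the profit-maximizing output is on the rising part of MC, so y* = 9.
Check: AVC at y = 9 is ¥68 ≤ P, so revenue covers variable cost.
Profit = P·y − TC = 284·9 − 932 = ¥1624.

Produce at y = 9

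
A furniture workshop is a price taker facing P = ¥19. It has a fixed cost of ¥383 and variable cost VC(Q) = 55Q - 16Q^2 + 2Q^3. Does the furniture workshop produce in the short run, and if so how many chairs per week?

Shut down

From TC, MC = TC'(Q) = 55 - 32Q + 6Q^2 and AVC = VC/Q = 55 - 16Q + 2Q^2.
AVC is minimized where dAVC/dQ = -16 + 4Q = 0, at Q = 4; min AVC = 55 - 16·4 + 2·4^2 = ¥23.
Since P = ¥19 < min AVC = ¥23, price fails to cover variable cost at any output.
The firm minimizes its loss by shutting down and losing only its fixed cost of ¥383.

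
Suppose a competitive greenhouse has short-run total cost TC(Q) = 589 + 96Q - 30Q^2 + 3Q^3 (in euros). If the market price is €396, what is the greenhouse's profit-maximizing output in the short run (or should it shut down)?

Strip out fixed cost: VC = 96Q - 30Q^2 + 3Q^3. Then AVC = 96 - 30Q + 3Q^2 and MC = 96 - 60Q + 9Q^2.
AVC hits its minimum where MC = AVC, at Q = 5, giving min AVC = 96 - 30·5 + 3·5^2 = €21.
P = €396 exceeds min AVC = €21, so the firm stays open.
Solving P = MC: -300 - 60Q + 9Q^2 = 0 ⇒ Q = -10/3 or 10. On the upward-sloping branch, Q* = 10.
Check: AVC at Q = 10 is €96 ≤ P, so revenue covers variable cost.
Profit = P·Q − TC = 396·10 − 1549 = €2411.

Produce at Q = 10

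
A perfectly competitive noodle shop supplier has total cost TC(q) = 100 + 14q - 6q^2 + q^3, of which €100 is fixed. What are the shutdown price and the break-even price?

Shutdown price = €5; break-even price = €29

Shutdown price = min AVC. AVC = 14 - 6q + q^2, with vertex at q = 3 and minimum €5.
ATC = 100/q + 14 - 6q + q^2. Setting dATC/dq = −100/q^2 − 6 + 2q = 0 gives q = 5 (since 2·5^3 − 6·5^2 = 100).
min ATC = 100/5 + 14 − 6·5 + 5^2 = €29. That is the break-even price.
Between these two prices the firm operates at a loss; above €29 it earns a profit.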